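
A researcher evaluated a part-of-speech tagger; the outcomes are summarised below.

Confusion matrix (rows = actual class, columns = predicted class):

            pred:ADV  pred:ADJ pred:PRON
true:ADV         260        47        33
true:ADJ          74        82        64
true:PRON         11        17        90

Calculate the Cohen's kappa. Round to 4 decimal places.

Observed agreement pₒ = trace/N = 432/678 = 0.63717
Expected agreement pₑ = Σ (rowᵢ·colᵢ)/N² = (340·345 + 220·146 + 118·187)/678² = 0.37305
κ = (pₒ − pₑ)/(1 − pₑ) = (0.63717 − 0.37305)/(1 − 0.37305) = 0.4213

0.4213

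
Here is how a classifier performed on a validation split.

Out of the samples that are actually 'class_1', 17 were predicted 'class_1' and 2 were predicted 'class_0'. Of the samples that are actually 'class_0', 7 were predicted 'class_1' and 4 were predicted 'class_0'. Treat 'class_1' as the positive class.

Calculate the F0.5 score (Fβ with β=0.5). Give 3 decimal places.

Fβ = (1+β²)·TP / ((1+β²)·TP + β²·FN + FP), with β²=1/4
= 1.25·17 / (1.25·17 + 0.25·2 + 7) = 0.739

0.739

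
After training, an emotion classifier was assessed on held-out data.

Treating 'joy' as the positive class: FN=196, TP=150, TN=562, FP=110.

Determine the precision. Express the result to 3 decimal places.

Precision = TP/(TP+FP) = 150/(150+110) = 150/260 = 0.577

0.577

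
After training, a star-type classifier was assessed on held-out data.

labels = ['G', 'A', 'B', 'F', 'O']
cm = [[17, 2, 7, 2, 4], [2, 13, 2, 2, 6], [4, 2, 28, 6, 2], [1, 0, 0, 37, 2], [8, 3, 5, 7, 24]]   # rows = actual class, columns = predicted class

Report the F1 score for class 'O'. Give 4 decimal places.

Take TP from the diagonal, FP from the rest of the 'O' prediction marginal, FN from the rest of the 'O' actual marginal.
F1 score = 2·TP/(2·TP+FP+FN).
O: TP=24, FP=4+6+2+2=14, FN=8+3+5+7=23 → 48/85 = 0.56471

0.5647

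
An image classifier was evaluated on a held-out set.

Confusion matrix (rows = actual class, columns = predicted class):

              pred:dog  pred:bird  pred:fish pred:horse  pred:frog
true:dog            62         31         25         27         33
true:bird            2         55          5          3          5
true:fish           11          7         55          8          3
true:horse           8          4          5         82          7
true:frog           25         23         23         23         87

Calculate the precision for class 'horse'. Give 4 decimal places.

0.5734

One-vs-rest for 'horse': TP = diagonal; FP = other classes predicted 'horse'; FN = 'horse' predicted as other.
precision = TP/(TP+FP).
horse: TP=82, FP=27+3+8+23=61 → 82/143 = 0.57343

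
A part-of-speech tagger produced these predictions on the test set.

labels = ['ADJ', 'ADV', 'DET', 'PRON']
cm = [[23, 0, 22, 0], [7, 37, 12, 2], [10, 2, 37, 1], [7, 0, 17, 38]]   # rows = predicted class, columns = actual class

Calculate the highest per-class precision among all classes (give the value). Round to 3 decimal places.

Per-class precision (TP/(TP+FP)):
  ADJ: TP=23, FP=0+22+0=22 → 23/45 = 0.5111
  ADV: TP=37, FP=7+12+2=21 → 37/58 = 0.6379
  DET: TP=37, FP=10+2+1=13 → 37/50 = 0.7400
  PRON: TP=38, FP=7+0+17=24 → 38/62 = 0.6129
Highest is class 'DET' with precision = 0.740.

0.740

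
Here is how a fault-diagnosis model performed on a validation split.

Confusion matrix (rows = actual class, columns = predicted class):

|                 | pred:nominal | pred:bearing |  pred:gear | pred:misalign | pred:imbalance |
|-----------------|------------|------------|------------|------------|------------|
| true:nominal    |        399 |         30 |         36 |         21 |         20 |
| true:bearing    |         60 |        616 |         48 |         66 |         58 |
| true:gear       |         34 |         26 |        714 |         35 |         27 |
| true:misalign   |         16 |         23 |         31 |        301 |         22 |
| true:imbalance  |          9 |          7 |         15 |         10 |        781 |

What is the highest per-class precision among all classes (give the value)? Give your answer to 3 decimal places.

Per-class precision (TP/(TP+FP)):
  nominal: TP=399, FP=60+34+16+9=119 → 399/518 = 0.7703
  bearing: TP=616, FP=30+26+23+7=86 → 616/702 = 0.8775
  gear: TP=714, FP=36+48+31+15=130 → 714/844 = 0.8460
  misalign: TP=301, FP=21+66+35+10=132 → 301/433 = 0.6952
  imbalance: TP=781, FP=20+58+27+22=127 → 781/908 = 0.8601
Highest is class 'bearing' with precision = 0.877.

0.877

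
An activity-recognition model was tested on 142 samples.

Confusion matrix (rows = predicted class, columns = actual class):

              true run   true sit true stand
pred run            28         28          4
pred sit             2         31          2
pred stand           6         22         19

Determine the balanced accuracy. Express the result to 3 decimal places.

Balanced accuracy = mean of per-class recall.
  run: recall = 28/36 = 0.7778
  sit: recall = 31/81 = 0.3827
  stand: recall = 19/25 = 0.7600
Mean = (0.7778 + 0.3827 + 0.7600) / 3 = 0.640

0.640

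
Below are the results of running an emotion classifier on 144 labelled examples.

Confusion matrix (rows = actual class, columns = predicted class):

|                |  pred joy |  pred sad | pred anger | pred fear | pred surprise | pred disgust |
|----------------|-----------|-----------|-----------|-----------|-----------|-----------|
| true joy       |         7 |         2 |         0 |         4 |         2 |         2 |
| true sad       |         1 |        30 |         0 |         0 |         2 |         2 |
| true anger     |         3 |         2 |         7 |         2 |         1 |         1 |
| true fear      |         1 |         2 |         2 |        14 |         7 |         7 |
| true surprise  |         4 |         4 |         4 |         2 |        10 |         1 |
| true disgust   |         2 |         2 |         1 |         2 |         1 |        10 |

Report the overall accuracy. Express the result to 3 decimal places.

0.542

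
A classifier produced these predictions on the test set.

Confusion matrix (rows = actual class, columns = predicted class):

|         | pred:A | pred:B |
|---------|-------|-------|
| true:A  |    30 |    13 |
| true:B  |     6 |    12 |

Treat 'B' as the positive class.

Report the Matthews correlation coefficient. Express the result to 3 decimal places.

MCC = (TP·TN − FP·FN) / √((TP+FP)(TP+FN)(TN+FP)(TN+FN))
Numerator = 12·30 − 13·6 = 282
Denominator = √(25·18·43·36) = √696600 = 834.6257
MCC = 282 / 834.6257 = 0.338

0.338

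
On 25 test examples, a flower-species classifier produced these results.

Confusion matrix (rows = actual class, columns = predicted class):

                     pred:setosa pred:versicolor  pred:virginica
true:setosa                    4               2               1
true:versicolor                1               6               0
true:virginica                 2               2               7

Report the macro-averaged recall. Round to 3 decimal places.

0.688

Per-class recall (TP/(TP+FN)):
  setosa: TP=4, FN=2+1=3 → 4/7 = 0.5714
  versicolor: TP=6, FN=1+0=1 → 6/7 = 0.8571
  virginica: TP=7, FN=2+2=4 → 7/11 = 0.6364
Macro-recall = mean = (0.5714 + 0.8571 + 0.6364) / 3 = 0.688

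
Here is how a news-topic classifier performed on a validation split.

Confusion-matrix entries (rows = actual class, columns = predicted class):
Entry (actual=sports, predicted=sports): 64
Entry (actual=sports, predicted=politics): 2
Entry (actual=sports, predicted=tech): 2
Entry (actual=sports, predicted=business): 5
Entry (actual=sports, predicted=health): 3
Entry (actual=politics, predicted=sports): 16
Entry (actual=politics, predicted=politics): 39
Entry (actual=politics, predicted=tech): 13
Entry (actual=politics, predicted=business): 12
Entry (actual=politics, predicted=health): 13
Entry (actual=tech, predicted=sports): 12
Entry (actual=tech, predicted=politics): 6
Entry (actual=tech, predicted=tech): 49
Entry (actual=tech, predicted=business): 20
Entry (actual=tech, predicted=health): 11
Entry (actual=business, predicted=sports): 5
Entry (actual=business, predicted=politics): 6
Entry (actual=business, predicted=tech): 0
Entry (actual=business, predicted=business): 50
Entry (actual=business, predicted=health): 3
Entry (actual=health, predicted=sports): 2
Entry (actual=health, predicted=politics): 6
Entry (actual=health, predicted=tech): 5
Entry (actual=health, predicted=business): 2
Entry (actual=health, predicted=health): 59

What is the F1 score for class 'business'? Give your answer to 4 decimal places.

0.6536

Take TP from the diagonal, FP from the rest of the 'business' prediction marginal, FN from the rest of the 'business' actual marginal.
F1 score = 2·TP/(2·TP+FP+FN).
business: TP=50, FP=5+12+20+2=39, FN=5+6+0+3=14 → 100/153 = 0.65359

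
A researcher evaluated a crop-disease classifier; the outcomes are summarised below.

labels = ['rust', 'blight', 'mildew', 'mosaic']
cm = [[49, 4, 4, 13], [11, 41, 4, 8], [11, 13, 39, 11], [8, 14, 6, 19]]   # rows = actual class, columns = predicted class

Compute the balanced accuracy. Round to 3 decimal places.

Balanced accuracy = mean of per-class recall.
  rust: recall = 49/70 = 0.7000
  blight: recall = 41/64 = 0.6406
  mildew: recall = 39/74 = 0.5270
  mosaic: recall = 19/47 = 0.4043
Mean = (0.7000 + 0.6406 + 0.5270 + 0.4043) / 4 = 0.568

0.568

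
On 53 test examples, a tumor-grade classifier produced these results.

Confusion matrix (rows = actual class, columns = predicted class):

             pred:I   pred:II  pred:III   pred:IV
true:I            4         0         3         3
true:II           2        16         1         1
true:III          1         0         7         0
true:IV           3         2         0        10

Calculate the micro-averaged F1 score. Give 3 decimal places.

Micro-averaging pools counts across classes: ΣTP=37, ΣFP=16, ΣFN=16.
Micro-F1 score = 2·TP/(2·TP+FP+FN) on pooled counts = 0.698 (equals overall accuracy in single-label multiclass).

0.698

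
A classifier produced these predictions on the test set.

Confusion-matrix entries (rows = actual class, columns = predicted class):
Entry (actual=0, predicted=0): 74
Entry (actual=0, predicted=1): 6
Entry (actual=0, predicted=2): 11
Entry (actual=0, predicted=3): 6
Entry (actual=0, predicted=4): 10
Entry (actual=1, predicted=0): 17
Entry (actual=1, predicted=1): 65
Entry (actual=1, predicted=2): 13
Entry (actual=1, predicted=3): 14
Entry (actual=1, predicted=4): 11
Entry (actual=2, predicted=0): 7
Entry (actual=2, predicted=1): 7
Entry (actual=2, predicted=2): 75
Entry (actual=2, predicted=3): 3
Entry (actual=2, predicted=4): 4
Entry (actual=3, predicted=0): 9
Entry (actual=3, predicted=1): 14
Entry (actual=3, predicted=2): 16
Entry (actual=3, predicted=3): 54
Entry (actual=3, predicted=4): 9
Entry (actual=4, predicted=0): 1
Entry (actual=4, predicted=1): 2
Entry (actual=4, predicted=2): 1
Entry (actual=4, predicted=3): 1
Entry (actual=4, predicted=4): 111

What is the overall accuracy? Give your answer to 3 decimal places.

0.701

Accuracy = trace / total = (74+65+75+54+111=379) / 541 = 379/541 = 0.701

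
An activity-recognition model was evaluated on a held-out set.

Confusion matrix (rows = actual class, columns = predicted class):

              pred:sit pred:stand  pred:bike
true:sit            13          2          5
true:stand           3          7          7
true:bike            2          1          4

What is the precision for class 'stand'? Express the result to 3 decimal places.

Take TP from the diagonal, FP from the rest of the 'stand' prediction marginal, FN from the rest of the 'stand' actual marginal.
precision = TP/(TP+FP).
stand: TP=7, FP=2+1=3 → 7/10 = 0.7000

0.700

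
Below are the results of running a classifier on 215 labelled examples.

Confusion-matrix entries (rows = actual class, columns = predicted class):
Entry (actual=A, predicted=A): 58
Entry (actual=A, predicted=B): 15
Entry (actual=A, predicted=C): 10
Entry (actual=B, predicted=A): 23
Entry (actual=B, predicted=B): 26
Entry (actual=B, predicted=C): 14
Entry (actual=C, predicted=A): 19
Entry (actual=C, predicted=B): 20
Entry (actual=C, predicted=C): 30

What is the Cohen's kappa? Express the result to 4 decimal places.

0.2847

Observed agreement pₒ = trace/N = 114/215 = 0.53023
Expected agreement pₑ = Σ (rowᵢ·colᵢ)/N² = (83·100 + 63·61 + 69·54)/215² = 0.34330
κ = (pₒ − pₑ)/(1 − pₑ) = (0.53023 − 0.34330)/(1 − 0.34330) = 0.2847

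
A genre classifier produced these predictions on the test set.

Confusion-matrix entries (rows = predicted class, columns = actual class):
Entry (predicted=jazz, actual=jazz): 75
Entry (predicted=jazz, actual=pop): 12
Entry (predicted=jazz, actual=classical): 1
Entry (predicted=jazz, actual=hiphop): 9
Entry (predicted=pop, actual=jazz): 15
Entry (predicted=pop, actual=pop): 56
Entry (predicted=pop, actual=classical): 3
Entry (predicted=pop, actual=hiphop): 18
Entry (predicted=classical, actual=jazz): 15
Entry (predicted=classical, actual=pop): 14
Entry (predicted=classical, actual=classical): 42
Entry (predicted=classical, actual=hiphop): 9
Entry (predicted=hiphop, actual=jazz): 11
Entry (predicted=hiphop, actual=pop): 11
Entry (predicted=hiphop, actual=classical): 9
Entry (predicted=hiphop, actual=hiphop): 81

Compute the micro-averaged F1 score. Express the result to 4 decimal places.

0.6667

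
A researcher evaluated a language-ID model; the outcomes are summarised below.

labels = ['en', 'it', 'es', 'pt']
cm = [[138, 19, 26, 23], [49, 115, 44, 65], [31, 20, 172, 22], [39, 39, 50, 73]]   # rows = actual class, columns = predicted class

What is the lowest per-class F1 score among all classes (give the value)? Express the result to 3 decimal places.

0.380

Per-class F1 score (2·TP/(2·TP+FP+FN)):
  en: TP=138, FP=49+31+39=119, FN=19+26+23=68 → 276/463 = 0.5961
  it: TP=115, FP=19+20+39=78, FN=49+44+65=158 → 230/466 = 0.4936
  es: TP=172, FP=26+44+50=120, FN=31+20+22=73 → 344/537 = 0.6406
  pt: TP=73, FP=23+65+22=110, FN=39+39+50=128 → 146/384 = 0.3802
Lowest is class 'pt' with F1 score = 0.380.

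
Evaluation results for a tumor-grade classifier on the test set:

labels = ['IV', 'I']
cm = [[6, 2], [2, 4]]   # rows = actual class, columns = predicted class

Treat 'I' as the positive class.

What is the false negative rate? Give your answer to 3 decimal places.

0.333

FNR = FN/(FN+TP) = 2/(2+4) = 0.333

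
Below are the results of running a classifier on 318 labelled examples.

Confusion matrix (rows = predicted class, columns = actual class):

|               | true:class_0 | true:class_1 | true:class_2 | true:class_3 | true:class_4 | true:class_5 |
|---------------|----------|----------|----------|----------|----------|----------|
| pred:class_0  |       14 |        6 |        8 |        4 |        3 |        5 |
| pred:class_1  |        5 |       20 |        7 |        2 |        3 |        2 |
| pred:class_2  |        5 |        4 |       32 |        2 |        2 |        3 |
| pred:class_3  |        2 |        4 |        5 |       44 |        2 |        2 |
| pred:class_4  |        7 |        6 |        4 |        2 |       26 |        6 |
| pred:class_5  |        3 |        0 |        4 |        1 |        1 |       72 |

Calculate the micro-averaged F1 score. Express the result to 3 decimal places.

Micro-averaging pools counts across classes: ΣTP=208, ΣFP=110, ΣFN=110.
Micro-F1 score = 2·TP/(2·TP+FP+FN) on pooled counts = 0.654 (equals overall accuracy in single-label multiclass).

0.654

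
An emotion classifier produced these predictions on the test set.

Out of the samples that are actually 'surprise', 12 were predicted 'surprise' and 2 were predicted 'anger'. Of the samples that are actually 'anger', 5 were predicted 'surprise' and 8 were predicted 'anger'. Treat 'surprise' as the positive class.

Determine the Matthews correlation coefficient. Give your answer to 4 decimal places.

MCC = (TP·TN − FP·FN) / √((TP+FP)(TP+FN)(TN+FP)(TN+FN))
Numerator = 12·8 − 5·2 = 86
Denominator = √(17·14·13·10) = √30940 = 175.8977
MCC = 86 / 175.8977 = 0.4889

0.4889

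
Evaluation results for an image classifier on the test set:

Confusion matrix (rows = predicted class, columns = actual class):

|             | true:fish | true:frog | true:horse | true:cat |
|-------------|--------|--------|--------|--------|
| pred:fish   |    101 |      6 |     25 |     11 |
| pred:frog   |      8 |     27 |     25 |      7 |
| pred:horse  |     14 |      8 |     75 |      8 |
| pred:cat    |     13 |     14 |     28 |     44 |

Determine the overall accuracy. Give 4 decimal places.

0.5966

Accuracy = trace / total = (101+27+75+44=247) / 414 = 247/414 = 0.5966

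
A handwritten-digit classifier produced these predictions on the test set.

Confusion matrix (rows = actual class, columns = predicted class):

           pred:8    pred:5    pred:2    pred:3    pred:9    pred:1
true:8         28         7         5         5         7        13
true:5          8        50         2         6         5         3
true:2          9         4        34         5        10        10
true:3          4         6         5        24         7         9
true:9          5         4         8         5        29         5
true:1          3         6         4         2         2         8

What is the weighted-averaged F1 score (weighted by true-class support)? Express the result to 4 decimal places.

Per-class F1 score (2·TP/(2·TP+FP+FN)):
  8: TP=28, FP=8+9+4+5+3=29, FN=7+5+5+7+13=37 → 56/122 = 0.45902
  5: TP=50, FP=7+4+6+4+6=27, FN=8+2+6+5+3=24 → 100/151 = 0.66225
  2: TP=34, FP=5+2+5+8+4=24, FN=9+4+5+10+10=38 → 68/130 = 0.52308
  3: TP=24, FP=5+6+5+5+2=23, FN=4+6+5+7+9=31 → 48/102 = 0.47059
  9: TP=29, FP=7+5+10+7+2=31, FN=5+4+8+5+5=27 → 58/116 = 0.50000
  1: TP=8, FP=13+3+10+9+5=40, FN=3+6+4+2+2=17 → 16/73 = 0.21918
Weighted-F1 score = Σ (supportᵢ/N)·F1 scoreᵢ with N=347: (65/347)·0.45902 + (74/347)·0.66225 + (72/347)·0.52308 + (55/347)·0.47059 + (56/347)·0.50000 + (25/347)·0.21918 = 0.5068

0.5068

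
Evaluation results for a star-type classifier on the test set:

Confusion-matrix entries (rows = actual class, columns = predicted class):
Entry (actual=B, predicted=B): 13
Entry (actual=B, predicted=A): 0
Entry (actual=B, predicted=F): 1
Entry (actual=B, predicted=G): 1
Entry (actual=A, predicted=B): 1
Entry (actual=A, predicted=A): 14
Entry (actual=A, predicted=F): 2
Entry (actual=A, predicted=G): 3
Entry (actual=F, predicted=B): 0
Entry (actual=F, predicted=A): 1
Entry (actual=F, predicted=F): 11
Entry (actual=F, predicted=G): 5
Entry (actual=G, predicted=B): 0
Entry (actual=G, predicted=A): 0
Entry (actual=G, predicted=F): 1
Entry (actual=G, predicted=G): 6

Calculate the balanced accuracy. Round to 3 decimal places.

0.768

Balanced accuracy = mean of per-class recall.
  B: recall = 13/15 = 0.8667
  A: recall = 14/20 = 0.7000
  F: recall = 11/17 = 0.6471
  G: recall = 6/7 = 0.8571
Mean = (0.8667 + 0.7000 + 0.6471 + 0.8571) / 4 = 0.768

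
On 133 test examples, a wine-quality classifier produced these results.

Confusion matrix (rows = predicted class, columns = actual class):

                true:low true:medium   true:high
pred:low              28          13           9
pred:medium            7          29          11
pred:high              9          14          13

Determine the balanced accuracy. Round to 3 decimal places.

Balanced accuracy = mean of per-class recall.
  low: recall = 28/44 = 0.6364
  medium: recall = 29/56 = 0.5179
  high: recall = 13/33 = 0.3939
Mean = (0.6364 + 0.5179 + 0.3939) / 3 = 0.516

0.516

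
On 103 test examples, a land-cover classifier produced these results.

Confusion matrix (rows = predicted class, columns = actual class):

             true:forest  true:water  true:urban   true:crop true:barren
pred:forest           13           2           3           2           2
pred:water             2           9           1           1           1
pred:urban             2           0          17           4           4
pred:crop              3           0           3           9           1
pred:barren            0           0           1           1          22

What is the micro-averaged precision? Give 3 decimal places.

0.680

Micro-averaging pools counts across classes: ΣTP=70, ΣFP=33, ΣFN=33.
Micro-precision = TP/(TP+FP) on pooled counts = 0.680 (equals overall accuracy in single-label multiclass).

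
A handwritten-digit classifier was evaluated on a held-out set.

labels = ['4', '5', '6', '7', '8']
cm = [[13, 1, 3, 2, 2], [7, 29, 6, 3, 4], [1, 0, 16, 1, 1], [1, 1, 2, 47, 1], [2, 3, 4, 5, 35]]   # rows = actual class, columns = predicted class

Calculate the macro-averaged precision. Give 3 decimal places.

0.707

Per-class precision (TP/(TP+FP)):
  4: TP=13, FP=7+1+1+2=11 → 13/24 = 0.5417
  5: TP=29, FP=1+0+1+3=5 → 29/34 = 0.8529
  6: TP=16, FP=3+6+2+4=15 → 16/31 = 0.5161
  7: TP=47, FP=2+3+1+5=11 → 47/58 = 0.8103
  8: TP=35, FP=2+4+1+1=8 → 35/43 = 0.8140
Macro-precision = mean = (0.5417 + 0.8529 + 0.5161 + 0.8103 + 0.8140) / 5 = 0.707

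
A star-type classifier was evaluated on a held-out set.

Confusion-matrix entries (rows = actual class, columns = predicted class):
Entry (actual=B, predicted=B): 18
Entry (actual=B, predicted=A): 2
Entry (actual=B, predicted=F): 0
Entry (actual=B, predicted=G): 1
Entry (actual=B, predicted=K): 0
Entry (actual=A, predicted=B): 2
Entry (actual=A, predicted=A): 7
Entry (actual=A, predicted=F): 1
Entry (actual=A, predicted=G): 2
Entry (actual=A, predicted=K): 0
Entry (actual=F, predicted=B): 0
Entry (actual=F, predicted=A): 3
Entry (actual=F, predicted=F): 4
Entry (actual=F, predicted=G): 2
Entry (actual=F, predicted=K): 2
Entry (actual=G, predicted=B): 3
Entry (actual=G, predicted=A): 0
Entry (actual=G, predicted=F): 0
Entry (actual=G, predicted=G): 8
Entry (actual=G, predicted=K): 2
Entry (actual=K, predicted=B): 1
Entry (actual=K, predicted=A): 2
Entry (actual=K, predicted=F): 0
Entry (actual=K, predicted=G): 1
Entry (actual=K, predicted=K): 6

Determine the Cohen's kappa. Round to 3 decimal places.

0.538

Observed agreement pₒ = trace/N = 43/67 = 0.6418
Expected agreement pₑ = Σ (rowᵢ·colᵢ)/N² = (21·24 + 12·14 + 11·5 + 13·14 + 10·10)/67² = 0.2248
κ = (pₒ − pₑ)/(1 − pₑ) = (0.6418 − 0.2248)/(1 − 0.2248) = 0.538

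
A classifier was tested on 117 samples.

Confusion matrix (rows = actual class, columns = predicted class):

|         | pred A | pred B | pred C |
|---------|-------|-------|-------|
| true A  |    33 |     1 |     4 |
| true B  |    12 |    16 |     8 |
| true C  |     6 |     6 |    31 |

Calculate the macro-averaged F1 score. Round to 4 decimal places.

Per-class F1 score (2·TP/(2·TP+FP+FN)):
  A: TP=33, FP=12+6=18, FN=1+4=5 → 66/89 = 0.74157
  B: TP=16, FP=1+6=7, FN=12+8=20 → 32/59 = 0.54237
  C: TP=31, FP=4+8=12, FN=6+6=12 → 62/86 = 0.72093
Macro-F1 score = mean = (0.74157 + 0.54237 + 0.72093) / 3 = 0.6683

0.6683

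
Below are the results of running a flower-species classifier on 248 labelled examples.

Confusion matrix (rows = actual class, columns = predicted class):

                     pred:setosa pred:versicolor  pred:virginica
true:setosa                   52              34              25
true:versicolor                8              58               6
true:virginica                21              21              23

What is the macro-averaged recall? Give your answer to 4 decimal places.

0.5426

Per-class recall (TP/(TP+FN)):
  setosa: TP=52, FN=34+25=59 → 52/111 = 0.46847
  versicolor: TP=58, FN=8+6=14 → 58/72 = 0.80556
  virginica: TP=23, FN=21+21=42 → 23/65 = 0.35385
Macro-recall = mean = (0.46847 + 0.80556 + 0.35385) / 3 = 0.5426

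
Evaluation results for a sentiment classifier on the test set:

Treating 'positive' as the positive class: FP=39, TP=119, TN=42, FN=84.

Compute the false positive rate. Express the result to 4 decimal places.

FPR = FP/(FP+TN) = 39/(39+42) = 0.4815

0.4815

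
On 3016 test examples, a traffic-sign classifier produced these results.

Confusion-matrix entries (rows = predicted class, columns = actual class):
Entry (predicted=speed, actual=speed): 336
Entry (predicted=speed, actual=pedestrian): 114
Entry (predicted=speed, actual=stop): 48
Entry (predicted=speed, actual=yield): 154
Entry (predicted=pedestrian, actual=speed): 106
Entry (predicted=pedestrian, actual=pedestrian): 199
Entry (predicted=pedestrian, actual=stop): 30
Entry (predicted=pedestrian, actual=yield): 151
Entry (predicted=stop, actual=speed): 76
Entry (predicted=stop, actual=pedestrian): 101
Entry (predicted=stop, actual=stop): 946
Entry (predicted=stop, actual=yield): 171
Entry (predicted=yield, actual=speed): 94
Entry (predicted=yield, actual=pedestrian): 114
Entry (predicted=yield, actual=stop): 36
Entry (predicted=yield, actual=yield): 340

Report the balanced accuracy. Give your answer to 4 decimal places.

Balanced accuracy = mean of per-class recall.
  speed: recall = 336/612 = 0.54902
  pedestrian: recall = 199/528 = 0.37689
  stop: recall = 946/1060 = 0.89245
  yield: recall = 340/816 = 0.41667
Mean = (0.54902 + 0.37689 + 0.89245 + 0.41667) / 4 = 0.5588

0.5588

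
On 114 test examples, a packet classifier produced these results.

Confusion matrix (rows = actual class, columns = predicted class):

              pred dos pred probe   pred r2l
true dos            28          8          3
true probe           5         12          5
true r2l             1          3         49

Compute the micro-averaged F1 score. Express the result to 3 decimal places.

Micro-averaging pools counts across classes: ΣTP=89, ΣFP=25, ΣFN=25.
Micro-F1 score = 2·TP/(2·TP+FP+FN) on pooled counts = 0.781 (equals overall accuracy in single-label multiclass).

0.781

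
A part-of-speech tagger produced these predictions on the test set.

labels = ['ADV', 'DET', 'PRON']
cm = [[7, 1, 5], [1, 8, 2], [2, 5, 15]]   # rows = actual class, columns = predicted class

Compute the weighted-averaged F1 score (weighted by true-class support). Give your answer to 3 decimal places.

Per-class F1 score (2·TP/(2·TP+FP+FN)):
  ADV: TP=7, FP=1+2=3, FN=1+5=6 → 14/23 = 0.6087
  DET: TP=8, FP=1+5=6, FN=1+2=3 → 16/25 = 0.6400
  PRON: TP=15, FP=5+2=7, FN=2+5=7 → 30/44 = 0.6818
Weighted-F1 score = Σ (supportᵢ/N)·F1 scoreᵢ with N=46: (13/46)·0.6087 + (11/46)·0.6400 + (22/46)·0.6818 = 0.651

0.651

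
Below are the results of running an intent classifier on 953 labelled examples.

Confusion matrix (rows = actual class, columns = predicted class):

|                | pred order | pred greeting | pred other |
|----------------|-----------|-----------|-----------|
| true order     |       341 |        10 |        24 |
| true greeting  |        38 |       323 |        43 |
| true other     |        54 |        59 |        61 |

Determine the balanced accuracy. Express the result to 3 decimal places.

Balanced accuracy = mean of per-class recall.
  order: recall = 341/375 = 0.9093
  greeting: recall = 323/404 = 0.7995
  other: recall = 61/174 = 0.3506
Mean = (0.9093 + 0.7995 + 0.3506) / 3 = 0.686

0.686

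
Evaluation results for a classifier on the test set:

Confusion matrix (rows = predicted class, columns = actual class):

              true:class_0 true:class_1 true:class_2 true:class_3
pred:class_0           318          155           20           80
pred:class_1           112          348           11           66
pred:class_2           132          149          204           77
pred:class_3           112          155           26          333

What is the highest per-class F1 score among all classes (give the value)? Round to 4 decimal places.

0.5635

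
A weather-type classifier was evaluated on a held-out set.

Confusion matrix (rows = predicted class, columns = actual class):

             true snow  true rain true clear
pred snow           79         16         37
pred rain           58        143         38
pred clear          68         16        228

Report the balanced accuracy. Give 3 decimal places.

0.652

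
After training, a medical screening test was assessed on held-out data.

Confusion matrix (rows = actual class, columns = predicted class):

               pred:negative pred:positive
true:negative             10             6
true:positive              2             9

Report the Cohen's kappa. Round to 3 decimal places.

Observed agreement pₒ = trace/N = 19/27 = 0.7037
Expected agreement pₑ = Σ (rowᵢ·colᵢ)/N² = (16·12 + 11·15)/27² = 0.4897
κ = (pₒ − pₑ)/(1 − pₑ) = (0.7037 − 0.4897)/(1 − 0.4897) = 0.419

0.419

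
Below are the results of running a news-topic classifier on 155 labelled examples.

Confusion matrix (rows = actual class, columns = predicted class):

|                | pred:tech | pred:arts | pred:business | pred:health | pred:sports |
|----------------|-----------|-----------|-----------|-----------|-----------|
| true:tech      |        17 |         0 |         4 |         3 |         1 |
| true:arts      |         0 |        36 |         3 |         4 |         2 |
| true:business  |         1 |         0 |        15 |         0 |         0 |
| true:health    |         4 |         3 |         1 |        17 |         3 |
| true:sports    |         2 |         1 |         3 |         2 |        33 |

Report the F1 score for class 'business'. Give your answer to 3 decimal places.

0.714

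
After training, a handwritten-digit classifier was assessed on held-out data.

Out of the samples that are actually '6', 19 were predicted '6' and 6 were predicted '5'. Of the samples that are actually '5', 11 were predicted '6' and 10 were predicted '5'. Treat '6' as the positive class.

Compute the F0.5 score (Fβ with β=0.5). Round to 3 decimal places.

0.655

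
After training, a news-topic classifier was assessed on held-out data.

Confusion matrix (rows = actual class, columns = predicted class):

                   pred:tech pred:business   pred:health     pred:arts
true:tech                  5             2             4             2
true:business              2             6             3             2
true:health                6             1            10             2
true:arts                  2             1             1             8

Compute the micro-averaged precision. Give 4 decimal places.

Micro-averaging pools counts across classes: ΣTP=29, ΣFP=28, ΣFN=28.
Micro-precision = TP/(TP+FP) on pooled counts = 0.5088 (equals overall accuracy in single-label multiclass).

0.5088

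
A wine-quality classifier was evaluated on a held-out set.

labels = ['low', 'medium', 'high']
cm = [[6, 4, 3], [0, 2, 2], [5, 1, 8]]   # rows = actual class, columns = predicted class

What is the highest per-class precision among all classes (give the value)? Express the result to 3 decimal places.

0.615

Per-class precision (TP/(TP+FP)):
  low: TP=6, FP=0+5=5 → 6/11 = 0.5455
  medium: TP=2, FP=4+1=5 → 2/7 = 0.2857
  high: TP=8, FP=3+2=5 → 8/13 = 0.6154
Highest is class 'high' with precision = 0.615.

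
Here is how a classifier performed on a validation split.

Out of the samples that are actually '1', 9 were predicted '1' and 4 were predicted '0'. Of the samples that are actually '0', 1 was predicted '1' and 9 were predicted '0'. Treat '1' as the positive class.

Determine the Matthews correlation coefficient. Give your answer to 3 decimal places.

MCC = (TP·TN − FP·FN) / √((TP+FP)(TP+FN)(TN+FP)(TN+FN))
Numerator = 9·9 − 1·4 = 77
Denominator = √(10·13·10·13) = √16900 = 130.0000
MCC = 77 / 130.0000 = 0.592

0.592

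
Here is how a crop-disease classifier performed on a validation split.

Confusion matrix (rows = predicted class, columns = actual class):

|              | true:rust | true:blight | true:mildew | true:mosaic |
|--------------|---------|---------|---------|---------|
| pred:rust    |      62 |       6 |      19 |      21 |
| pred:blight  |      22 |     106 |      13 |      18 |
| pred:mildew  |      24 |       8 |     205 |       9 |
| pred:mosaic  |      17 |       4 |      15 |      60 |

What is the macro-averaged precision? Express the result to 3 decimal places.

0.675

Per-class precision (TP/(TP+FP)):
  rust: TP=62, FP=6+19+21=46 → 62/108 = 0.5741
  blight: TP=106, FP=22+13+18=53 → 106/159 = 0.6667
  mildew: TP=205, FP=24+8+9=41 → 205/246 = 0.8333
  mosaic: TP=60, FP=17+4+15=36 → 60/96 = 0.6250
Macro-precision = mean = (0.5741 + 0.6667 + 0.8333 + 0.6250) / 4 = 0.675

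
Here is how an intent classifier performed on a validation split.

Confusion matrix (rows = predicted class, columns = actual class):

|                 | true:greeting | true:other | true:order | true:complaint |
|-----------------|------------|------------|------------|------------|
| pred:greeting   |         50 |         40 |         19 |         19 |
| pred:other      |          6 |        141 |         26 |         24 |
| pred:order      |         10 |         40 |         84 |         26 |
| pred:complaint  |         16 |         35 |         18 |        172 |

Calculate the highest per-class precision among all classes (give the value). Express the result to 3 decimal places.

Per-class precision (TP/(TP+FP)):
  greeting: TP=50, FP=40+19+19=78 → 50/128 = 0.3906
  other: TP=141, FP=6+26+24=56 → 141/197 = 0.7157
  order: TP=84, FP=10+40+26=76 → 84/160 = 0.5250
  complaint: TP=172, FP=16+35+18=69 → 172/241 = 0.7137
Highest is class 'other' with precision = 0.716.

0.716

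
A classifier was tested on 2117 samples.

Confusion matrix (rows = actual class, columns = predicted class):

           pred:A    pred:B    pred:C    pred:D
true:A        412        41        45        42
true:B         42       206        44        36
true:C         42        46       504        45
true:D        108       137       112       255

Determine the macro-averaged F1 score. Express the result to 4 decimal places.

0.6325

Per-class F1 score (2·TP/(2·TP+FP+FN)):
  A: TP=412, FP=42+42+108=192, FN=41+45+42=128 → 824/1144 = 0.72028
  B: TP=206, FP=41+46+137=224, FN=42+44+36=122 → 412/758 = 0.54354
  C: TP=504, FP=45+44+112=201, FN=42+46+45=133 → 1008/1342 = 0.75112
  D: TP=255, FP=42+36+45=123, FN=108+137+112=357 → 510/990 = 0.51515
Macro-F1 score = mean = (0.72028 + 0.54354 + 0.75112 + 0.51515) / 4 = 0.6325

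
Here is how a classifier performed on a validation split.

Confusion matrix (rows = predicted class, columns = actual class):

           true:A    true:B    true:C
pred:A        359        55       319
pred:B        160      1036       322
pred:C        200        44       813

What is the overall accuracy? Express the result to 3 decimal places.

0.667

Accuracy = trace / total = (359+1036+813=2208) / 3308 = 2208/3308 = 0.667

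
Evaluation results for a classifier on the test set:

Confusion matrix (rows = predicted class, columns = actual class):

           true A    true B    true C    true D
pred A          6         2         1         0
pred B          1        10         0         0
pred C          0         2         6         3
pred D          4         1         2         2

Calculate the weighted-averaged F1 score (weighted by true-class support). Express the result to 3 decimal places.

0.624

Per-class F1 score (2·TP/(2·TP+FP+FN)):
  A: TP=6, FP=2+1+0=3, FN=1+0+4=5 → 12/20 = 0.6000
  B: TP=10, FP=1+0+0=1, FN=2+2+1=5 → 20/26 = 0.7692
  C: TP=6, FP=0+2+3=5, FN=1+0+2=3 → 12/20 = 0.6000
  D: TP=2, FP=4+1+2=7, FN=0+0+3=3 → 4/14 = 0.2857
Weighted-F1 score = Σ (supportᵢ/N)·F1 scoreᵢ with N=40: (11/40)·0.6000 + (15/40)·0.7692 + (9/40)·0.6000 + (5/40)·0.2857 = 0.624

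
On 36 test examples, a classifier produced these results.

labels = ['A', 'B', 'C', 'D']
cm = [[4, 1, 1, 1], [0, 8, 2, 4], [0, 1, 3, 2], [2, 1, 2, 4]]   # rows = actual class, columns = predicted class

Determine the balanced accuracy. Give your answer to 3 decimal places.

Balanced accuracy = mean of per-class recall.
  A: recall = 4/7 = 0.5714
  B: recall = 8/14 = 0.5714
  C: recall = 3/6 = 0.5000
  D: recall = 4/9 = 0.4444
Mean = (0.5714 + 0.5714 + 0.5000 + 0.4444) / 4 = 0.522

0.522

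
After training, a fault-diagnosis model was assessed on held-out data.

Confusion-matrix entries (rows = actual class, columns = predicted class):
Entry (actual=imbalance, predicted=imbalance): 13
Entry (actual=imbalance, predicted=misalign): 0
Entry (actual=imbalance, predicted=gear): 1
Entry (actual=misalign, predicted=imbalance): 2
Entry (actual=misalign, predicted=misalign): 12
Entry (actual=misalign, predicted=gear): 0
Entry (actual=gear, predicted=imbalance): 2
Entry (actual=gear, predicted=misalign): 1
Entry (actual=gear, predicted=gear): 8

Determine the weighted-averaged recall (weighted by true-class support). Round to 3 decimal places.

0.846

Per-class recall (TP/(TP+FN)):
  imbalance: TP=13, FN=0+1=1 → 13/14 = 0.9286
  misalign: TP=12, FN=2+0=2 → 12/14 = 0.8571
  gear: TP=8, FN=2+1=3 → 8/11 = 0.7273
Weighted-recall = Σ (supportᵢ/N)·recallᵢ with N=39: (14/39)·0.9286 + (14/39)·0.8571 + (11/39)·0.7273 = 0.846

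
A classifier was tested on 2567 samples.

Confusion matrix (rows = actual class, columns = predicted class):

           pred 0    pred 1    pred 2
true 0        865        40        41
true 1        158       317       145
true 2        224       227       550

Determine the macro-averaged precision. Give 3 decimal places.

Per-class precision (TP/(TP+FP)):
  0: TP=865, FP=158+224=382 → 865/1247 = 0.6937
  1: TP=317, FP=40+227=267 → 317/584 = 0.5428
  2: TP=550, FP=41+145=186 → 550/736 = 0.7473
Macro-precision = mean = (0.6937 + 0.5428 + 0.7473) / 3 = 0.661

0.661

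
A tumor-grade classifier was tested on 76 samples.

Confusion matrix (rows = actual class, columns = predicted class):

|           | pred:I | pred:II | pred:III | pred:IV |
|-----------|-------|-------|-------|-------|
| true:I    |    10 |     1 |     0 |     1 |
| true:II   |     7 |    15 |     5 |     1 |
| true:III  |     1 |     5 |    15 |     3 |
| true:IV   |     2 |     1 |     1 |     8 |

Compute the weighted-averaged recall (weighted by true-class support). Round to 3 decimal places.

0.632

Per-class recall (TP/(TP+FN)):
  I: TP=10, FN=1+0+1=2 → 10/12 = 0.8333
  II: TP=15, FN=7+5+1=13 → 15/28 = 0.5357
  III: TP=15, FN=1+5+3=9 → 15/24 = 0.6250
  IV: TP=8, FN=2+1+1=4 → 8/12 = 0.6667
Weighted-recall = Σ (supportᵢ/N)·recallᵢ with N=76: (12/76)·0.8333 + (28/76)·0.5357 + (24/76)·0.6250 + (12/76)·0.6667 = 0.632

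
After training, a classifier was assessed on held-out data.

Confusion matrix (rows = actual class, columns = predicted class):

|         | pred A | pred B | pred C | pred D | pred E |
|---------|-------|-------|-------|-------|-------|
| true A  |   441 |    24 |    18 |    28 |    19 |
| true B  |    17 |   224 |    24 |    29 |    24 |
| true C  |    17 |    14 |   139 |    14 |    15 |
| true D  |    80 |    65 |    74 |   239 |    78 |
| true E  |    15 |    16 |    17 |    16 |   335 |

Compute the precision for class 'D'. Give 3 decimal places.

Treat 'D' as positive and all other classes as negative.
precision = TP/(TP+FP).
D: TP=239, FP=28+29+14+16=87 → 239/326 = 0.7331

0.733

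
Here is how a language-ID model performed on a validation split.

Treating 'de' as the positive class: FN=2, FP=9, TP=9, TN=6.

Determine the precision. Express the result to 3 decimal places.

0.500

Precision = TP/(TP+FP) = 9/(9+9) = 9/18 = 0.500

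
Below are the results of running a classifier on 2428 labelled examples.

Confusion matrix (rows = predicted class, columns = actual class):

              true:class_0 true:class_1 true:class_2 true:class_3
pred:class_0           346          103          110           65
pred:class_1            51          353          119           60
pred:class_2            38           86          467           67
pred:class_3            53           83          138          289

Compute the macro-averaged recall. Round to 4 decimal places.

Per-class recall (TP/(TP+FN)):
  class_0: TP=346, FN=51+38+53=142 → 346/488 = 0.70902
  class_1: TP=353, FN=103+86+83=272 → 353/625 = 0.56480
  class_2: TP=467, FN=110+119+138=367 → 467/834 = 0.55995
  class_3: TP=289, FN=65+60+67=192 → 289/481 = 0.60083
Macro-recall = mean = (0.70902 + 0.56480 + 0.55995 + 0.60083) / 4 = 0.6087

0.6087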